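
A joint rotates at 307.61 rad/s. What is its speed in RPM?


RPM = 307.61 * 60/(2*pi) = 2937.4591

2937.4591 RPM


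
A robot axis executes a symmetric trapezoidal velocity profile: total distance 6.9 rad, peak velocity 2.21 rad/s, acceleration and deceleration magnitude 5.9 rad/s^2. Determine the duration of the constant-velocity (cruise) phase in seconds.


t_acc = v/a = 0.374576 s, d_acc = v^2/(2a) = 0.413907 rad each
d_cruise = 6.9 - 2*0.413907 = 6.072186 rad
t_cruise = d_cruise/v = 6.072186/2.21 = 2.7476

2.7476 s


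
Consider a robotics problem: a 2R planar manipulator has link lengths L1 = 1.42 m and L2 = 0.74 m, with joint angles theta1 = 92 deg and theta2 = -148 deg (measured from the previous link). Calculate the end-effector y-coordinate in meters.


y = L1*sin(th1) + L2*sin(th1+th2) = 1.42*sin(92 deg) + 0.74*sin(-56 deg) = 0.8056

0.8056 m


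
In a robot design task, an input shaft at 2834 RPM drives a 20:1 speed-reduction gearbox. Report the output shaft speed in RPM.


omega_out = omega_in / N = 2834 / 20 = 141.7000

141.7000 RPM


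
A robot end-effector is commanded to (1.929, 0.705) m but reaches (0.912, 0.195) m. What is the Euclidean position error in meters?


dx = 0.912 - (1.929) = -1.0170, dy = 0.195 - (0.705) = -0.5100
err = sqrt(1.034289 + 0.260100) = 1.1377

1.1377 m


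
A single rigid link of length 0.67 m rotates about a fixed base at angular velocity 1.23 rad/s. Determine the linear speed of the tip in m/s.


v = L*omega = 0.67 * 1.23 = 0.8241

0.8241 m/s


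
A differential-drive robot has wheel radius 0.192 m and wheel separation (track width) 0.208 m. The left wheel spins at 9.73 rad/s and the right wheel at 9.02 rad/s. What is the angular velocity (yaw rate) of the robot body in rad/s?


omega = r*(wR - wL)/L = 0.192*(9.02 - (9.73))/0.208 = -0.6554

-0.6554 rad/s


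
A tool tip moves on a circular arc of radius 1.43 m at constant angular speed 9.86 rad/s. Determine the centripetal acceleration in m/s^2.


a_c = omega^2 * r = 9.86^2 * 1.43 = 139.0240

139.0240 m/s^2


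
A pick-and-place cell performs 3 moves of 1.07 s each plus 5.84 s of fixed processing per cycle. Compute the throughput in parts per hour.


T_cycle = 3*1.07 + 5.84 = 9.0500 s
rate = 3600/T = 397.7901

397.7901 parts/hour


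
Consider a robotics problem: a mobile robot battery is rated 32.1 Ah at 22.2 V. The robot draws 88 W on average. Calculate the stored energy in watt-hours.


E = capacity * V = 32.1*22.2 = 712.6200

712.6200 Wh


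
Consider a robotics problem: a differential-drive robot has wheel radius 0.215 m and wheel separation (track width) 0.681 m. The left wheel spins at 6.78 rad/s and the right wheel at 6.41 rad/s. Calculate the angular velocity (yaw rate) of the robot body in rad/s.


omega = r*(wR - wL)/L = 0.215*(6.41 - (6.78))/0.681 = -0.1168

-0.1168 rad/s


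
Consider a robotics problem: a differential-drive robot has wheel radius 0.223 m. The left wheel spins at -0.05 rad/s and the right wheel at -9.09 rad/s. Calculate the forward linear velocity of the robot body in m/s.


v = r*(wR + wL)/2 = 0.223*(-9.09 + -0.05)/2 = -1.0191

-1.0191 m/s


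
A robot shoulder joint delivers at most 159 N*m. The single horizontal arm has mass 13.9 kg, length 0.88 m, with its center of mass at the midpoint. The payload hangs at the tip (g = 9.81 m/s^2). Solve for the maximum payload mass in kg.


tau_arm = m_arm*g*(L/2) = 13.9*9.81*0.88/2 = 59.9980 N*m
tau_payload = tau_max - tau_arm = 159 - 59.9980 = 99.0020
m_payload = tau_payload / (g*L) = 99.0020 / (9.81*0.88) = 11.4681

11.4681 kg


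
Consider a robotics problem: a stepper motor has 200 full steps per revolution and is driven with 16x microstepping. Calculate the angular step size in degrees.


step = 360/(200*16) = 360/3200 = 0.1125

0.1125 degrees


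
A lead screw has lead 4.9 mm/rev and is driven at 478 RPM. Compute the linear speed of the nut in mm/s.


v = lead * (RPM/60) = 4.9*478/60 = 39.0367

39.0367 mm/s


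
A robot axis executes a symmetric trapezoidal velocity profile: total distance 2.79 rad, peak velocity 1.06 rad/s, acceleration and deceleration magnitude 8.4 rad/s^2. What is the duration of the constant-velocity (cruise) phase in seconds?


t_acc = v/a = 0.126190 s, d_acc = v^2/(2a) = 0.066881 rad each
d_cruise = 2.79 - 2*0.066881 = 2.656238 rad
t_cruise = d_cruise/v = 2.656238/1.06 = 2.5059

2.5059 s


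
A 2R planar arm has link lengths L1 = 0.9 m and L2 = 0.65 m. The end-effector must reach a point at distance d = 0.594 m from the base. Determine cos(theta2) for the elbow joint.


cos(th2) = (d^2 - L1^2 - L2^2)/(2*L1*L2) = (0.594^2 - 0.9^2 - 0.65^2)/(2*0.9*0.65) = -0.7518

-0.7518


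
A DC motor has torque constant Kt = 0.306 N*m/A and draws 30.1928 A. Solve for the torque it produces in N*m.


tau = Kt * I = 0.306*30.1928 = 9.2390

9.2390 N*m


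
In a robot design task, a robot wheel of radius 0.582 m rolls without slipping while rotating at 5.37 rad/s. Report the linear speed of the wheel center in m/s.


v = omega * r = 5.37 * 0.582 = 3.1253

3.1253 m/s


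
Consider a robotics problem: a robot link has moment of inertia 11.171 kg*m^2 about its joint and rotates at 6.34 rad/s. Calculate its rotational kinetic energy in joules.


KE = (1/2)*I*omega^2 = 0.5*11.171*6.34^2 = 224.5125

224.5125 J


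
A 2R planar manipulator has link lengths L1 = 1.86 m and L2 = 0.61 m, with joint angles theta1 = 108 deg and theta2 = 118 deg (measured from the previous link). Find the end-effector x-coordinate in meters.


x = L1*cos(th1) + L2*cos(th1+th2) = 1.86*cos(108 deg) + 0.61*cos(226 deg) = -0.9985

-0.9985 m


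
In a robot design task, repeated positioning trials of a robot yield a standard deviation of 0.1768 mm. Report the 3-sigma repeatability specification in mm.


repeatability = 3*sigma = 3*0.1768 = 0.5304

0.5304 mm


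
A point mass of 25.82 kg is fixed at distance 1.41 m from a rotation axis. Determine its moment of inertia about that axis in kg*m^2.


I = m*r^2 = 25.82*1.41^2 = 51.3327

51.3327 kg*m^2


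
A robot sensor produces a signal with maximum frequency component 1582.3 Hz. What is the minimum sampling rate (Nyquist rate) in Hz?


f_s,min = 2*f_max = 2*1582.3 = 3164.6000

3164.6000 Hz


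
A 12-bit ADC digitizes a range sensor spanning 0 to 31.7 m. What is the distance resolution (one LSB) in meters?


res = range / 2^n = 31.7/2^12 = 31.7/4096 = 0.0077

0.0077 m


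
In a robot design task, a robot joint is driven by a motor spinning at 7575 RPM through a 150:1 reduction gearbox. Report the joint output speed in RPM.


omega_joint = omega_motor / N = 7575 / 150 = 50.5000

50.5000 RPM


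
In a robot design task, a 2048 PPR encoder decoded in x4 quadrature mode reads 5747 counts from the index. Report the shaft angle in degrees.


angle = counts * 360 / (PPR*4) = 5747 * 360 / 8192 = 252.5537

252.5537 degrees


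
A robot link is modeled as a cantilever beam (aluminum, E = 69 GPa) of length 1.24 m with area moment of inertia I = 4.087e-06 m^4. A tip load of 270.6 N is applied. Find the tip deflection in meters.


delta = F*L^3/(3*E*I) = 270.6*1.24^3/(3*6.900e+10*4.087e-06)
      = 515.9324544/846009 = 6.0984e-04

6.0984e-04 m


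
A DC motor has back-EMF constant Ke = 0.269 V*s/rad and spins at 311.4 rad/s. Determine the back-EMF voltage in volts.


V_emf = Ke * omega = 0.269*311.4 = 83.7666

83.7666 V


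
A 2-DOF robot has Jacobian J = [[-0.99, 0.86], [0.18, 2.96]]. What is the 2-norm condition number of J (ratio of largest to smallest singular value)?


JJ^T eigenvalues: trace(JJ^T) = 10.5137, det(JJ^T) = det(J)^2 = 9.51845904
s_max^2 = (10.5137 + sqrt(72.46405153))/2 = 9.51314098
s_min^2 = (10.5137 - sqrt(72.46405153))/2 = 1.00055902
kappa = s_max/s_min = sqrt(9.51314098/1.00055902) = 3.0835

3.0835


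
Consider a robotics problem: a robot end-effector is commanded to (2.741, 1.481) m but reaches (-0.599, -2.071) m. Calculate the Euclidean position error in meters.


dx = -0.599 - (2.741) = -3.3400, dy = -2.071 - (1.481) = -3.5520
err = sqrt(11.155600 + 12.616704) = 4.8757

4.8757 m


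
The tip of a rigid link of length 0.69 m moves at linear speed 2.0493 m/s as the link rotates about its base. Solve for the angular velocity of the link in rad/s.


omega = v / L = 2.0493 / 0.69 = 2.9700

2.9700 rad/s


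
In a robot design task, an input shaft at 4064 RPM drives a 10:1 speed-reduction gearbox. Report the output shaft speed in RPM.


omega_out = omega_in / N = 4064 / 10 = 406.4000

406.4000 RPM


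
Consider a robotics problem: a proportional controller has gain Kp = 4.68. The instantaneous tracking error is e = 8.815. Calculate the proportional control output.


u_P = Kp * e = 4.68 * 8.815 = 41.2542

41.2542


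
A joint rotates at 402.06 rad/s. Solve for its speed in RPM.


RPM = 402.06 * 60/(2*pi) = 3839.3902

3839.3902 RPM


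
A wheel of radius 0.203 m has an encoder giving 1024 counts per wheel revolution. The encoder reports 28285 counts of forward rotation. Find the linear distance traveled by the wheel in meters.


revs = 28285/1024 = 27.622070
d = revs * 2*pi*r = 27.622070 * 2*pi*0.203 = 35.2316

35.2316 m


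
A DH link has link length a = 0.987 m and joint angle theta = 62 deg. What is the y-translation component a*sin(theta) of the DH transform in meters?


a*sin(theta) = 0.987*sin(62 deg) = 0.8715

0.8715 m


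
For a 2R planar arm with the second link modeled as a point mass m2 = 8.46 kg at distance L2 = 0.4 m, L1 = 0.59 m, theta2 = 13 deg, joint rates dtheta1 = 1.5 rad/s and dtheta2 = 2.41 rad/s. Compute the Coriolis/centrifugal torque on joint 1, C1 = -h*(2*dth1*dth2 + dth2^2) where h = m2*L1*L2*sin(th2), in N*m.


h = m2*L1*L2*sin(th2) = 8.46*0.59*0.4*sin(13 deg) = 0.449128
C1 = -h*(2*1.5*2.41 + 2.41^2) = -0.449128*13.0381 = -5.8558

-5.8558 N*m


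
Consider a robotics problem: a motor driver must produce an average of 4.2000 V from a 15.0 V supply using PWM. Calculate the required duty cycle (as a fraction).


D = V_avg/V_supply = 4.2000/15.0 = 0.2800

0.2800


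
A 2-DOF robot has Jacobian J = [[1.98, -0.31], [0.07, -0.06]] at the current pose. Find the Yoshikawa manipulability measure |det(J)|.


det(J) = 1.98*-0.06 - (-0.31)*(0.07) = -0.0971
|det(J)| = 0.0971

0.0971


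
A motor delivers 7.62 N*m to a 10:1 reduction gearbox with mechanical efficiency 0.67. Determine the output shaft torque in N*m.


tau_out = tau_in * N * eta = 7.62 * 10 * 0.67 = 51.0540

51.0540 N*m


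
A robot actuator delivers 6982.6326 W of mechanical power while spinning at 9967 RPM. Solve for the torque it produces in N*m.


omega = 9967 * 2*pi/60 = 1043.741799 rad/s
tau = P / omega = 6982.6326 / 1043.741799 = 6.6900

6.6900 N*m


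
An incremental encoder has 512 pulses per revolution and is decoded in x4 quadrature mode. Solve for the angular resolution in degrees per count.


resolution = 360 / (PPR * 4) = 360 / 2048 = 0.1758

0.1758 degrees


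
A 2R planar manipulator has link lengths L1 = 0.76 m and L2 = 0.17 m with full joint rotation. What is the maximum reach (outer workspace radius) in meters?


r_max = L1 + L2 = 0.76 + 0.17 = 0.9300

0.9300 m


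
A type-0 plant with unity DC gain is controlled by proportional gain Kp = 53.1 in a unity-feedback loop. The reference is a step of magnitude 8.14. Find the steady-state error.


e_ss = R/(1 + Kp) = 8.14/(1 + 53.1) = 8.14/54.1000 = 0.1505

0.1505


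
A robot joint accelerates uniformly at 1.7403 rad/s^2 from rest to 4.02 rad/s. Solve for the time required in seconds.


t = delta_omega / alpha = 4.02 / 1.7403 = 2.3099

2.3099 s


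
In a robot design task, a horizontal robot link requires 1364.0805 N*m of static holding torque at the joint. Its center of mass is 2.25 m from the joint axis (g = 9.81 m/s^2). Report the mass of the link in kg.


m = tau / (g*L) = 1364.0805 / (9.81 * 2.25) = 61.8000

61.8000 kg


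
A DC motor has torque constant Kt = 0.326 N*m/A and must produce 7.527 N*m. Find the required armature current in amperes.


I = tau / Kt = 7.527/0.326 = 23.0890

23.0890 A


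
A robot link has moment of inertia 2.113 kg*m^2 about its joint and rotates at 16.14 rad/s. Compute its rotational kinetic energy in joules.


KE = (1/2)*I*omega^2 = 0.5*2.113*16.14^2 = 275.2178

275.2178 J


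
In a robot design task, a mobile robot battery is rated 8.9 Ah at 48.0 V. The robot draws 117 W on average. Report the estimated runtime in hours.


E = 8.9*48.0 = 427.2000 Wh
t = E/P = 427.2000/117 = 3.6513

3.6513 hours


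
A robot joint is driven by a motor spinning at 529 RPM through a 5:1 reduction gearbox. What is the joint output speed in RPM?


omega_joint = omega_motor / N = 529 / 5 = 105.8000

105.8000 RPM


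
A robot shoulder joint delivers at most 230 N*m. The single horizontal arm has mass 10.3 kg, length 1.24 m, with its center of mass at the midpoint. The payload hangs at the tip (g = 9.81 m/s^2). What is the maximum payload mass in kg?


tau_arm = m_arm*g*(L/2) = 10.3*9.81*1.24/2 = 62.6467 N*m
tau_payload = tau_max - tau_arm = 230 - 62.6467 = 167.3533
m_payload = tau_payload / (g*L) = 167.3533 / (9.81*1.24) = 13.7576

13.7576 kg


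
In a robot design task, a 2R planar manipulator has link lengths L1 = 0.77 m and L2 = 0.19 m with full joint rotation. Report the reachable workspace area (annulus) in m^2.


r_max = L1 + L2 = 0.9600, r_min = |L1 - L2| = 0.5800
A = pi*(r_max^2 - r_min^2) = pi*(0.9216 - 0.3364) = 1.8385

1.8385 m^2


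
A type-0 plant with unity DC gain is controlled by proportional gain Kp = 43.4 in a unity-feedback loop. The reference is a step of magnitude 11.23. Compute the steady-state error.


e_ss = R/(1 + Kp) = 11.23/(1 + 43.4) = 11.23/44.4000 = 0.2529

0.2529


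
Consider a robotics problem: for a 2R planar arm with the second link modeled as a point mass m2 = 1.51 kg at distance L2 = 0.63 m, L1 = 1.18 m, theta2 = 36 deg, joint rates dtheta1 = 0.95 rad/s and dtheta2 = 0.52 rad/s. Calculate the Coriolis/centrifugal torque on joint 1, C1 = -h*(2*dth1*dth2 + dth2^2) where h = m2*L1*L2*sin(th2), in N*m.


h = m2*L1*L2*sin(th2) = 1.51*1.18*0.63*sin(36 deg) = 0.659809
C1 = -h*(2*0.95*0.52 + 0.52^2) = -0.659809*1.2584 = -0.8303

-0.8303 N*m


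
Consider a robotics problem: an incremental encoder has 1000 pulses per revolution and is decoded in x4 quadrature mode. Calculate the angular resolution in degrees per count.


resolution = 360 / (PPR * 4) = 360 / 4000 = 0.0900

0.0900 degrees


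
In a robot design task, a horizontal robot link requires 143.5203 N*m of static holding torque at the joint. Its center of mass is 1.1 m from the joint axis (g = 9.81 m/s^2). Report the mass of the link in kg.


m = tau / (g*L) = 143.5203 / (9.81 * 1.1) = 13.3000

13.3000 kg


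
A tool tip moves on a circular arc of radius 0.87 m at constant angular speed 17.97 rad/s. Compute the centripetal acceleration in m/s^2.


a_c = omega^2 * r = 17.97^2 * 0.87 = 280.9412

280.9412 m/s^2


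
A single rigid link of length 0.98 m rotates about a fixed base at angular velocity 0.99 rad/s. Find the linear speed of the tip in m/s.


v = L*omega = 0.98 * 0.99 = 0.9702

0.9702 m/s


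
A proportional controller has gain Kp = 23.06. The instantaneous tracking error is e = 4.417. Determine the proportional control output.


u_P = Kp * e = 23.06 * 4.417 = 101.8560

101.8560


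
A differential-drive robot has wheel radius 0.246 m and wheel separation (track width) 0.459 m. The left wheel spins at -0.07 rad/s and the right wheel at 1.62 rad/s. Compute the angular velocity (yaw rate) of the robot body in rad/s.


omega = r*(wR - wL)/L = 0.246*(1.62 - (-0.07))/0.459 = 0.9058

0.9058 rad/s


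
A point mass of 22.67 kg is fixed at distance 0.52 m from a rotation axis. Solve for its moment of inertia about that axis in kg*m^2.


I = m*r^2 = 22.67*0.52^2 = 6.1300

6.1300 kg*m^2


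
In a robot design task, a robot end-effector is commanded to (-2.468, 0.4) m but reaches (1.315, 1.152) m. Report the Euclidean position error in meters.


dx = 1.315 - (-2.468) = 3.7830, dy = 1.152 - (0.4) = 0.7520
err = sqrt(14.311089 + 0.565504) = 3.8570

3.8570 m


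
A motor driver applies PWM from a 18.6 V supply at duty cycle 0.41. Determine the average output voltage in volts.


V_avg = V_supply * D = 18.6*0.41 = 7.6260

7.6260 V


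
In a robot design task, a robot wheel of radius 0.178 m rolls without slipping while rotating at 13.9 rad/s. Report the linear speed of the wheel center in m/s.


v = omega * r = 13.9 * 0.178 = 2.4742

2.4742 m/s


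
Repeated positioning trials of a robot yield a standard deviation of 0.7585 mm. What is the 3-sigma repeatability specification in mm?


repeatability = 3*sigma = 3*0.7585 = 2.2755

2.2755 mm


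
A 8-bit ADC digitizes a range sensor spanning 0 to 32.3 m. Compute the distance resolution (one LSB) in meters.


res = range / 2^n = 32.3/2^8 = 32.3/256 = 0.1262

0.1262 m


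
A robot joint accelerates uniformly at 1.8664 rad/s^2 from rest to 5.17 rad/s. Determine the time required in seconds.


t = delta_omega / alpha = 5.17 / 1.8664 = 2.7700

2.7700 s


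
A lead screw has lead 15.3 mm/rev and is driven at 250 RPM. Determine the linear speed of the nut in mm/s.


v = lead * (RPM/60) = 15.3*250/60 = 63.7500

63.7500 mm/s


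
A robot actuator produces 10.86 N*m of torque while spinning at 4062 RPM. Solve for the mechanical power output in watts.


omega = 4062 * 2*pi/60 = 425.371645 rad/s
P = tau * omega = 10.86 * 425.371645 = 4619.5361

4619.5361 W


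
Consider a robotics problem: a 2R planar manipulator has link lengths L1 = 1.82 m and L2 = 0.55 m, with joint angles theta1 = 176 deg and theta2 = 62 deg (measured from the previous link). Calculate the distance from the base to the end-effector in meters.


x = L1*cos(th1) + L2*cos(th1+th2) = -2.107022
y = L1*sin(th1) + L2*sin(th1+th2) = -0.339470
d = sqrt(x^2 + y^2) = sqrt(4.439542 + 0.115240) = 2.1342

2.1342 m


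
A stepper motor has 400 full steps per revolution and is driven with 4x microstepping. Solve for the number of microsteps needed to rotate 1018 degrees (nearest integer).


step_size = 360/(400*4) = 360/1600 = 0.225000 deg
n = 1018/(360/1600) = 1018*1600/360 = 4524.4444 -> 4524

4524 steps


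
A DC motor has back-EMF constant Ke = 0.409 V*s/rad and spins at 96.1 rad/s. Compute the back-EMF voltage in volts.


V_emf = Ke * omega = 0.409*96.1 = 39.3049

39.3049 V


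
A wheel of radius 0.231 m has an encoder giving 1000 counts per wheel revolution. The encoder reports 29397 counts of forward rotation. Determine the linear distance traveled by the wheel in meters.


revs = 29397/1000 = 29.397000
d = revs * 2*pi*r = 29.397000 * 2*pi*0.231 = 42.6673

42.6673 m


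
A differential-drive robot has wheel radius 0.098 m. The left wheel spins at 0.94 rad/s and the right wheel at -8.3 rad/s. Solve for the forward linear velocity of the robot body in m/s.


v = r*(wR + wL)/2 = 0.098*(-8.3 + 0.94)/2 = -0.3606

-0.3606 m/s


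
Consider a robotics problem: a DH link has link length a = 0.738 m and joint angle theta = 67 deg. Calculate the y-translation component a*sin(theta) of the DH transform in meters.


a*sin(theta) = 0.738*sin(67 deg) = 0.6793

0.6793 m


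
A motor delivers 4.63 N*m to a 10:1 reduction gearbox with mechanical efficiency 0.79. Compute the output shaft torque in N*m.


tau_out = tau_in * N * eta = 4.63 * 10 * 0.79 = 36.5770

36.5770 N*m


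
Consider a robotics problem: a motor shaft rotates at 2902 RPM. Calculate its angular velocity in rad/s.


omega = 2902 * 2*pi/60 = 303.8967

303.8967 rad/s


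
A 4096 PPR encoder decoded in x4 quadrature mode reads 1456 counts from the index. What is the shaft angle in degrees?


angle = counts * 360 / (PPR*4) = 1456 * 360 / 16384 = 31.9922

31.9922 degrees


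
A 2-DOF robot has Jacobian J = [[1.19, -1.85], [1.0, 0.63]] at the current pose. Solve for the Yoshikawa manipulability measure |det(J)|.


det(J) = 1.19*0.63 - (-1.85)*(1.0) = 2.5997
|det(J)| = 2.5997

2.5997


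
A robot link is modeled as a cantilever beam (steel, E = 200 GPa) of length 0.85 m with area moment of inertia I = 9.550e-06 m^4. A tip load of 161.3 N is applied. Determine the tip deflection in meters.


delta = F*L^3/(3*E*I) = 161.3*0.85^3/(3*2.000e+11*9.550e-06)
      = 99.0583625/5730000 = 1.7288e-05

1.7288e-05 m


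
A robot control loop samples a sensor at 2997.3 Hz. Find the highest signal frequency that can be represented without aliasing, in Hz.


f_max = f_s/2 = 2997.3/2 = 1498.6500

1498.6500 Hz


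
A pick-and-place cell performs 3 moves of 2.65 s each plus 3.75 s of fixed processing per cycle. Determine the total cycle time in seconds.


T = 3*2.65 + 3.75 = 11.7000

11.7000 s


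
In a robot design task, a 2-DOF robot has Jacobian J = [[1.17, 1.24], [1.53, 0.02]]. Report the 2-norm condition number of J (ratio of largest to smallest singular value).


JJ^T eigenvalues: trace(JJ^T) = 5.2478, det(JJ^T) = det(J)^2 = 3.51112644
s_max^2 = (5.2478 + sqrt(13.49489908))/2 = 4.46067020
s_min^2 = (5.2478 - sqrt(13.49489908))/2 = 0.78712980
kappa = s_max/s_min = sqrt(4.46067020/0.78712980) = 2.3805

2.3805


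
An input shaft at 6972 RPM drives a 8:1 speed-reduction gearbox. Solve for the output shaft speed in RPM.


omega_out = omega_in / N = 6972 / 8 = 871.5000

871.5000 RPM


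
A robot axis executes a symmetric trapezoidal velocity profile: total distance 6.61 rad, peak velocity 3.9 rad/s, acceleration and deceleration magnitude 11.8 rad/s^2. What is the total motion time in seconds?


t_acc = v/a = 3.9/11.8 = 0.330508 s
d_acc = v^2/(2a) = 0.644492 rad (each ramp)
d_cruise = 6.61 - 2*0.644492 = 5.321016 rad
t_cruise = 5.321016/3.9 = 1.364363 s
t_total = 2*0.330508 + 1.364363 = 2.0254

2.0254 s


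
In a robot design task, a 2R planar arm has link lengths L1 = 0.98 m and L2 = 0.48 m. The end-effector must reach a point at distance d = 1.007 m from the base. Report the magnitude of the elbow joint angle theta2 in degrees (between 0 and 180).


cos(th2) = (d^2 - L1^2 - L2^2)/(2*L1*L2) = (1.007^2 - 0.98^2 - 0.48^2)/(2*0.98*0.48) = -0.18787309
th2 = acos(-0.18787309) = 100.8287 deg

100.8287 degrees


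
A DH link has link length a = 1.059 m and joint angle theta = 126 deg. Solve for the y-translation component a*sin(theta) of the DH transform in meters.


a*sin(theta) = 1.059*sin(126 deg) = 0.8567

0.8567 m


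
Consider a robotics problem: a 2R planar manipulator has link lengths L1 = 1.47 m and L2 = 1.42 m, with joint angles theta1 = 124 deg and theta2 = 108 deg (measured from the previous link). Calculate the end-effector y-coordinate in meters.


y = L1*sin(th1) + L2*sin(th1+th2) = 1.47*sin(124 deg) + 1.42*sin(232 deg) = 0.0997

0.0997 m


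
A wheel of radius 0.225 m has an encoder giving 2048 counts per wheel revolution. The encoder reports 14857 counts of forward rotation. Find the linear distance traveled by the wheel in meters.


revs = 14857/2048 = 7.254395
d = revs * 2*pi*r = 7.254395 * 2*pi*0.225 = 10.2557

10.2557 m


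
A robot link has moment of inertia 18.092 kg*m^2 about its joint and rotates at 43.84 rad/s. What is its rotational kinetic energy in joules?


KE = (1/2)*I*omega^2 = 0.5*18.092*43.84^2 = 17385.9199

17385.9199 J


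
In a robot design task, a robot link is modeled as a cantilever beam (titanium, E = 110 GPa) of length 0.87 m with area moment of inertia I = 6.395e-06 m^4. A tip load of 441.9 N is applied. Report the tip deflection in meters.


delta = F*L^3/(3*E*I) = 441.9*0.87^3/(3*1.100e+11*6.395e-06)
      = 290.9924757/2110350 = 1.3789e-04

1.3789e-04 m


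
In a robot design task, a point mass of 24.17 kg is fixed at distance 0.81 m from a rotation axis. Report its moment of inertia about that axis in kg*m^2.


I = m*r^2 = 24.17*0.81^2 = 15.8579

15.8579 kg*m^2


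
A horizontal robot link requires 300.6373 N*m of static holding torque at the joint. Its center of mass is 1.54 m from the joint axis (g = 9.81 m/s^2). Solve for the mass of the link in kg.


m = tau / (g*L) = 300.6373 / (9.81 * 1.54) = 19.9000

19.9000 kg


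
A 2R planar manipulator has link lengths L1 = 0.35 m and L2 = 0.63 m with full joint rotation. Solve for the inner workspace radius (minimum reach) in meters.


r_min = |L1 - L2| = |0.35 - 0.63| = 0.2800

0.2800 m


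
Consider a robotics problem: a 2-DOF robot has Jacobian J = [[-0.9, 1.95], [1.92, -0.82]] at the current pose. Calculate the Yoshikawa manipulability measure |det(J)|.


det(J) = -0.9*-0.82 - (1.95)*(1.92) = -3.0060
|det(J)| = 3.0060

3.0060


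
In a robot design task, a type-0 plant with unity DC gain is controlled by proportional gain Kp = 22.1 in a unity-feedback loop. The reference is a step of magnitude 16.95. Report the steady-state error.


e_ss = R/(1 + Kp) = 16.95/(1 + 22.1) = 16.95/23.1000 = 0.7338

0.7338


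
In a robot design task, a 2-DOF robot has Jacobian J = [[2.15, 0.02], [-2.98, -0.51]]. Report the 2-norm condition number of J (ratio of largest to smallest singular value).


JJ^T eigenvalues: trace(JJ^T) = 13.7634, det(JJ^T) = det(J)^2 = 1.07516161
s_max^2 = (13.7634 + sqrt(185.13053312))/2 = 13.68483408
s_min^2 = (13.7634 - sqrt(185.13053312))/2 = 0.07856592
kappa = s_max/s_min = sqrt(13.68483408/0.07856592) = 13.1978

13.1978


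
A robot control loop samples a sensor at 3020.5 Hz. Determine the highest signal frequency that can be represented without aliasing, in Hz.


f_max = f_s/2 = 3020.5/2 = 1510.2500

1510.2500 Hz


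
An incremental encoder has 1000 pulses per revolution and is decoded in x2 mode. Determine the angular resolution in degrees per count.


resolution = 360 / (PPR * 2) = 360 / 2000 = 0.1800

0.1800 degrees


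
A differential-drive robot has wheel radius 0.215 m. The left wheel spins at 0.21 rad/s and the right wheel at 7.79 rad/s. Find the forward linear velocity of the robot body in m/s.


v = r*(wR + wL)/2 = 0.215*(7.79 + 0.21)/2 = 0.8600

0.8600 m/s


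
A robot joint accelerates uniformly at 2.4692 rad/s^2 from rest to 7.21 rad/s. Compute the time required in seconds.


t = delta_omega / alpha = 7.21 / 2.4692 = 2.9200

2.9200 s


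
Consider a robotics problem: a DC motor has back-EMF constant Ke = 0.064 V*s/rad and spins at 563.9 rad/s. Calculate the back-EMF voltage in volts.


V_emf = Ke * omega = 0.064*563.9 = 36.0896

36.0896 V


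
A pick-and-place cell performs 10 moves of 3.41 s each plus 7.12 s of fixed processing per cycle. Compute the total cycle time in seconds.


T = 10*3.41 + 7.12 = 41.2200

41.2200 s


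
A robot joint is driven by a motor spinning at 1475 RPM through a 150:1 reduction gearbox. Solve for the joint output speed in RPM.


omega_joint = omega_motor / N = 1475 / 150 = 9.8333

9.8333 RPM


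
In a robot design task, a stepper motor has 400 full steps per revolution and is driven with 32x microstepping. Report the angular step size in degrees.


step = 360/(400*32) = 360/12800 = 0.0281

0.0281 degrees


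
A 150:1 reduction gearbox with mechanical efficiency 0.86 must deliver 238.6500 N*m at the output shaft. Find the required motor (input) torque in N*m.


tau_in = tau_out / (N * eta) = 238.6500 / (150 * 0.86) = 1.8500

1.8500 N*m


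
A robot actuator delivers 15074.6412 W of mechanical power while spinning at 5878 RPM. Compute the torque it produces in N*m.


omega = 5878 * 2*pi/60 = 615.542721 rad/s
tau = P / omega = 15074.6412 / 615.542721 = 24.4900

24.4900 N*m


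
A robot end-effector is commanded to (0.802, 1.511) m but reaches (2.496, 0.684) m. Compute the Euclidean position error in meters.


dx = 2.496 - (0.802) = 1.6940, dy = 0.684 - (1.511) = -0.8270
err = sqrt(2.869636 + 0.683929) = 1.8851

1.8851 m


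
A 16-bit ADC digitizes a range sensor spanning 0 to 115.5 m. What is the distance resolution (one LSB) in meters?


res = range / 2^n = 115.5/2^16 = 115.5/65536 = 0.0018

0.0018 m


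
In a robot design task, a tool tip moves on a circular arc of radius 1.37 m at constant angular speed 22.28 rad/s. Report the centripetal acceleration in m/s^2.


a_c = omega^2 * r = 22.28^2 * 1.37 = 680.0658

680.0658 m/s^2


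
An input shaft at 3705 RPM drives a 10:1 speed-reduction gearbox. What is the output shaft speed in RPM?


omega_out = omega_in / N = 3705 / 10 = 370.5000

370.5000 RPM


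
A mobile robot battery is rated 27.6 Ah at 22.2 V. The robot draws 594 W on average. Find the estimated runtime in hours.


E = 27.6*22.2 = 612.7200 Wh
t = E/P = 612.7200/594 = 1.0315

1.0315 hours


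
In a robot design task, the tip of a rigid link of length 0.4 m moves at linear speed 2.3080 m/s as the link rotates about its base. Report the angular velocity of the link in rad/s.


omega = v / L = 2.3080 / 0.4 = 5.7700

5.7700 rad/s


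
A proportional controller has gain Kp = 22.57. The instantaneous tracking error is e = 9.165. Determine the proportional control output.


u_P = Kp * e = 22.57 * 9.165 = 206.8540

206.8540


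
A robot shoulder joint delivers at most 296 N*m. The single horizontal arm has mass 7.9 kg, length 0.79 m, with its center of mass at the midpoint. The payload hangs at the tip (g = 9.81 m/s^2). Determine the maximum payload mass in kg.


tau_arm = m_arm*g*(L/2) = 7.9*9.81*0.79/2 = 30.6121 N*m
tau_payload = tau_max - tau_arm = 296 - 30.6121 = 265.3879
m_payload = tau_payload / (g*L) = 265.3879 / (9.81*0.79) = 34.2440

34.2440 kg


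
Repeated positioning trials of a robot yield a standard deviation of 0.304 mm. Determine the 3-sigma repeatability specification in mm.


repeatability = 3*sigma = 3*0.304 = 0.9120

0.9120 mm


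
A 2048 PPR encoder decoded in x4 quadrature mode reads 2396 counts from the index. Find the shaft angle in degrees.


angle = counts * 360 / (PPR*4) = 2396 * 360 / 8192 = 105.2930

105.2930 degrees


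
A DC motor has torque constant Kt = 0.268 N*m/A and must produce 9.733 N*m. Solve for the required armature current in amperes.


I = tau / Kt = 9.733/0.268 = 36.3172

36.3172 A


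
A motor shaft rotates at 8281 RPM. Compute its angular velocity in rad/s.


omega = 8281 * 2*pi/60 = 867.1843

867.1843 rad/s


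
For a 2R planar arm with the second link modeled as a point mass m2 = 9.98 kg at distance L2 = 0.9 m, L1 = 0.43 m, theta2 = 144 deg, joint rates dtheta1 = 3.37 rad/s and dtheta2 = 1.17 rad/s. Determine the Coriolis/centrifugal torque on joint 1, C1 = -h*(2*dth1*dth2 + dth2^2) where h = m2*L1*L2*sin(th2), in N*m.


h = m2*L1*L2*sin(th2) = 9.98*0.43*0.9*sin(144 deg) = 2.270179
C1 = -h*(2*3.37*1.17 + 1.17^2) = -2.270179*9.2547 = -21.0098

-21.0098 N*m


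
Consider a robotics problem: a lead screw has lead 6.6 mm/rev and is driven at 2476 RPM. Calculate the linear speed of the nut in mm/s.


v = lead * (RPM/60) = 6.6*2476/60 = 272.3600

272.3600 mm/s


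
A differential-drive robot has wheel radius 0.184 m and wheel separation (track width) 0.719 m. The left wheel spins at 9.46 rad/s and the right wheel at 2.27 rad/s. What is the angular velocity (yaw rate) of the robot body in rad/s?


omega = r*(wR - wL)/L = 0.184*(2.27 - (9.46))/0.719 = -1.8400

-1.8400 rad/s


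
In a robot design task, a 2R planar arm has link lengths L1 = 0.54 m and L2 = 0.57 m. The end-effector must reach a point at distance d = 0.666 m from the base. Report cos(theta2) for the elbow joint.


cos(th2) = (d^2 - L1^2 - L2^2)/(2*L1*L2) = (0.666^2 - 0.54^2 - 0.57^2)/(2*0.54*0.57) = -0.2809

-0.2809


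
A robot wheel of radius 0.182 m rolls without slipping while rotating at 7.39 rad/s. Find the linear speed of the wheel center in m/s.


v = omega * r = 7.39 * 0.182 = 1.3450

1.3450 m/s


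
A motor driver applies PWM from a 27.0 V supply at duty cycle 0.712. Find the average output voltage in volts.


V_avg = V_supply * D = 27.0*0.712 = 19.2240

19.2240 V


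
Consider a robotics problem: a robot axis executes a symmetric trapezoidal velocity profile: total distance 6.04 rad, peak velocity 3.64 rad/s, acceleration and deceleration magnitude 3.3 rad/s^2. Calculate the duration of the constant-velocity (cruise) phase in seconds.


t_acc = v/a = 1.103030 s, d_acc = v^2/(2a) = 2.007515 rad each
d_cruise = 6.04 - 2*2.007515 = 2.024970 rad
t_cruise = d_cruise/v = 2.024970/3.64 = 0.5563

0.5563 s


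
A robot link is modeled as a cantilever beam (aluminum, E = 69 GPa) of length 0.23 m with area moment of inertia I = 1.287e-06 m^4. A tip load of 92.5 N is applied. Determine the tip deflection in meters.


delta = F*L^3/(3*E*I) = 92.5*0.23^3/(3*6.900e+10*1.287e-06)
      = 1.1254475/266409 = 4.2245e-06

4.2245e-06 m


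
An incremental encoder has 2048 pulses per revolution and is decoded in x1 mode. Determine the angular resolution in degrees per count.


resolution = 360 / (PPR * 1) = 360 / 2048 = 0.1758

0.1758 degrees


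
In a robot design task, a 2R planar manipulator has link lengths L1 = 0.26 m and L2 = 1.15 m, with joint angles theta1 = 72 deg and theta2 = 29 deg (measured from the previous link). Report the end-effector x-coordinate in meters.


x = L1*cos(th1) + L2*cos(th1+th2) = 0.26*cos(72 deg) + 1.15*cos(101 deg) = -0.1391

-0.1391 m


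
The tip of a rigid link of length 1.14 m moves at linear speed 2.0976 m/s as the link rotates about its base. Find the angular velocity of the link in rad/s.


omega = v / L = 2.0976 / 1.14 = 1.8400

1.8400 rad/s


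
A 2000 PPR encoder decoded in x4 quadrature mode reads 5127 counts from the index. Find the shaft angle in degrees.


angle = counts * 360 / (PPR*4) = 5127 * 360 / 8000 = 230.7150

230.7150 degrees


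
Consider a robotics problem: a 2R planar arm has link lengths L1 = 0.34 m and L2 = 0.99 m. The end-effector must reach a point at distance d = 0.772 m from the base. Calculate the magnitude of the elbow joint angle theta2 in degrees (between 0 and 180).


cos(th2) = (d^2 - L1^2 - L2^2)/(2*L1*L2) = (0.772^2 - 0.34^2 - 0.99^2)/(2*0.34*0.99) = -0.74229947
th2 = acos(-0.74229947) = 137.9277 deg

137.9277 degrees


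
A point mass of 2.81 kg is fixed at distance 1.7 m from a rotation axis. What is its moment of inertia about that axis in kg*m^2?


I = m*r^2 = 2.81*1.7^2 = 8.1209

8.1209 kg*m^2


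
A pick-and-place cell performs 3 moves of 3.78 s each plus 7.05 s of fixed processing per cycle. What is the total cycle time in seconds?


T = 3*3.78 + 7.05 = 18.3900

18.3900 s


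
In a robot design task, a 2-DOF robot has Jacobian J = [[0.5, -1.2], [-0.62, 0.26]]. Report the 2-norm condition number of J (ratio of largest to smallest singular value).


JJ^T eigenvalues: trace(JJ^T) = 2.1420, det(JJ^T) = det(J)^2 = 0.37699600
s_max^2 = (2.1420 + sqrt(3.08018000))/2 = 1.94852208
s_min^2 = (2.1420 - sqrt(3.08018000))/2 = 0.19347792
kappa = s_max/s_min = sqrt(1.94852208/0.19347792) = 3.1735

3.1735


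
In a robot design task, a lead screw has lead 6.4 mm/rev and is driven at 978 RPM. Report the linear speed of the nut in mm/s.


v = lead * (RPM/60) = 6.4*978/60 = 104.3200

104.3200 mm/s


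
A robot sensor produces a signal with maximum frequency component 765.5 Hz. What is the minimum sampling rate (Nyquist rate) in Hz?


f_s,min = 2*f_max = 2*765.5 = 1531.0000

1531.0000 Hz


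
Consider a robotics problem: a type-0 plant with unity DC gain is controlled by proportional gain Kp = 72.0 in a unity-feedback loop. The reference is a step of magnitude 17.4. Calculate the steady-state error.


e_ss = R/(1 + Kp) = 17.4/(1 + 72.0) = 17.4/73.0000 = 0.2384

0.2384


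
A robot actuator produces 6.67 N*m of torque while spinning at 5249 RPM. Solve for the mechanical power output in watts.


omega = 5249 * 2*pi/60 = 549.673995 rad/s
P = tau * omega = 6.67 * 549.673995 = 3666.3255

3666.3255 W


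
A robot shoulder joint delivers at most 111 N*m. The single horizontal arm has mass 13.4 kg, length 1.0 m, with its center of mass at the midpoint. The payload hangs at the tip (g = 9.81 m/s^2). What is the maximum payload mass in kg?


tau_arm = m_arm*g*(L/2) = 13.4*9.81*1.0/2 = 65.7270 N*m
tau_payload = tau_max - tau_arm = 111 - 65.7270 = 45.2730
m_payload = tau_payload / (g*L) = 45.2730 / (9.81*1.0) = 4.6150

4.6150 kg


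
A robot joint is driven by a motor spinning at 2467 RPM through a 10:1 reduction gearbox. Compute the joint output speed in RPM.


omega_joint = omega_motor / N = 2467 / 10 = 246.7000

246.7000 RPM


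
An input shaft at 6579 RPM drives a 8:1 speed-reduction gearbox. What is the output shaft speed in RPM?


omega_out = omega_in / N = 6579 / 8 = 822.3750

822.3750 RPM


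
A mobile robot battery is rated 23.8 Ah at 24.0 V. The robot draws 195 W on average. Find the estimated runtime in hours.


E = 23.8*24.0 = 571.2000 Wh
t = E/P = 571.2000/195 = 2.9292

2.9292 hours


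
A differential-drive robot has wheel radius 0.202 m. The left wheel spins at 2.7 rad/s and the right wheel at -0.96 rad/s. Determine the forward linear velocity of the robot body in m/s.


v = r*(wR + wL)/2 = 0.202*(-0.96 + 2.7)/2 = 0.1757

0.1757 m/s


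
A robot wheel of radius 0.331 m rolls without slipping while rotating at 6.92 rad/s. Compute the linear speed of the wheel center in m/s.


v = omega * r = 6.92 * 0.331 = 2.2905

2.2905 m/s


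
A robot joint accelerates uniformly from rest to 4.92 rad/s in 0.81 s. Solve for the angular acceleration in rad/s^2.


alpha = delta_omega / t = 4.92 / 0.81 = 6.0741

6.0741 rad/s^2


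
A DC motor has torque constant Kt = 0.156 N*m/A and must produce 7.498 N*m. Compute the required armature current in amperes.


I = tau / Kt = 7.498/0.156 = 48.0641

48.0641 A


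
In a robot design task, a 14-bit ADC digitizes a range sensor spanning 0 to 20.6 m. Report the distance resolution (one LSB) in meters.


res = range / 2^n = 20.6/2^14 = 20.6/16384 = 0.0013

0.0013 m


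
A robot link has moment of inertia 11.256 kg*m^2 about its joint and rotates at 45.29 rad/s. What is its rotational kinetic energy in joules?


KE = (1/2)*I*omega^2 = 0.5*11.256*45.29^2 = 11544.0641

11544.0641 J


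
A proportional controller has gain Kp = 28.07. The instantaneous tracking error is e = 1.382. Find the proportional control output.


u_P = Kp * e = 28.07 * 1.382 = 38.7927

38.7927


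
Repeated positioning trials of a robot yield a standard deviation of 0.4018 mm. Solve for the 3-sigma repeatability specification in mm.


repeatability = 3*sigma = 3*0.4018 = 1.2054

1.2054 mm


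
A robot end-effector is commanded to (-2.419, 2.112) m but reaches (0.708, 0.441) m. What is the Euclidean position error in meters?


dx = 0.708 - (-2.419) = 3.1270, dy = 0.441 - (2.112) = -1.6710
err = sqrt(9.778129 + 2.792241) = 3.5455

3.5455 m


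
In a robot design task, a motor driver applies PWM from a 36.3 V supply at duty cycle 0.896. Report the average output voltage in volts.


V_avg = V_supply * D = 36.3*0.896 = 32.5248

32.5248 V


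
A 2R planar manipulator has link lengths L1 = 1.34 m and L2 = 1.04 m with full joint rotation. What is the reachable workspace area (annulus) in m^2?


r_max = L1 + L2 = 2.3800, r_min = |L1 - L2| = 0.3000
A = pi*(r_max^2 - r_min^2) = pi*(5.6644 - 0.0900) = 17.5125

17.5125 m^2


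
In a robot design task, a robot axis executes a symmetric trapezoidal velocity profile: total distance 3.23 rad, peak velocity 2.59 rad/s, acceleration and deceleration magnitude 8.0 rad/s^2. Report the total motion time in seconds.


t_acc = v/a = 2.59/8.0 = 0.323750 s
d_acc = v^2/(2a) = 0.419256 rad (each ramp)
d_cruise = 3.23 - 2*0.419256 = 2.391488 rad
t_cruise = 2.391488/2.59 = 0.923354 s
t_total = 2*0.323750 + 0.923354 = 1.5709

1.5709 s
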